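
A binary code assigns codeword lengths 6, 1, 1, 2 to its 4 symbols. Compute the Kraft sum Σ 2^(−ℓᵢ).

1.265625

With common denominator 2^6 = 64: Σ 2^(−ℓᵢ) = 1/64 + 32/64 + 32/64 + 16/64 = 81/64 = 1.265625.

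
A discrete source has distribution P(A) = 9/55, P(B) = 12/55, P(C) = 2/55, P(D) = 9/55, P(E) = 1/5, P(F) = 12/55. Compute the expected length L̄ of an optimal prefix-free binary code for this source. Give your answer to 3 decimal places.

Repeatedly combine the two least-probable nodes; the expected code length is the sum of the merged weights.
merge 2/55 + 9/55 → 1/5
merge 9/55 + 1/5 → 4/11
merge 1/5 + 12/55 → 23/55
merge 12/55 + 4/11 → 32/55
merge 23/55 + 32/55 → 1
L = 1/5 + 4/11 + 23/55 + 32/55 + 1 = 141/55 ≈ 2.564 bits/symbol.

2.564 bits/symbol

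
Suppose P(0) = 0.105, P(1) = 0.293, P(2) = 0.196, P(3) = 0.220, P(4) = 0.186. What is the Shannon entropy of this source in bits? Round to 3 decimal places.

2.253 bits

H = −Σ pᵢ log₂ pᵢ.
−0.105·log₂(0.105) = 0.3414
−0.293·log₂(0.293) = 0.5189
−0.196·log₂(0.196) = 0.4608
−0.220·log₂(0.220) = 0.4806
−0.186·log₂(0.186) = 0.4514
Sum ≈ 2.2531 → 2.253 bits.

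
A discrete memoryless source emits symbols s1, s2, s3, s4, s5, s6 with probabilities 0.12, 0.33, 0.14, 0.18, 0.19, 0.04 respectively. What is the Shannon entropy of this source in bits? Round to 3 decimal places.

2.378 bits

H = −Σ pᵢ log₂ pᵢ.
−0.12·log₂(0.12) = 0.3671
−0.33·log₂(0.33) = 0.5278
−0.14·log₂(0.14) = 0.3971
−0.18·log₂(0.18) = 0.4453
−0.19·log₂(0.19) = 0.4552
−0.04·log₂(0.04) = 0.1858
Sum ≈ 2.3783 → 2.378 bits.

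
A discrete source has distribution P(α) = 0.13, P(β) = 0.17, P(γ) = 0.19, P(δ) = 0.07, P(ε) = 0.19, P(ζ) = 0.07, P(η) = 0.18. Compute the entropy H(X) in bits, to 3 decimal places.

2.710 bits

H = −Σ pᵢ log₂ pᵢ.
−0.13·log₂(0.13) = 0.3826
−0.17·log₂(0.17) = 0.4346
−0.19·log₂(0.19) = 0.4552
−0.07·log₂(0.07) = 0.2686
−0.19·log₂(0.19) = 0.4552
−0.07·log₂(0.07) = 0.2686
−0.18·log₂(0.18) = 0.4453
Sum ≈ 2.7101 → 2.710 bits.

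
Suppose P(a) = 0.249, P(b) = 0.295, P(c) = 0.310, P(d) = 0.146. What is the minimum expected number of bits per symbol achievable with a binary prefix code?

2 bits/symbol

Repeatedly combine the two least-probable nodes; the expected code length is the sum of the merged weights.
merge 73/500 + 249/1000 → 79/200
merge 59/200 + 31/100 → 121/200
merge 79/200 + 121/200 → 1
L = 79/200 + 121/200 + 1 = 2 bits/symbol.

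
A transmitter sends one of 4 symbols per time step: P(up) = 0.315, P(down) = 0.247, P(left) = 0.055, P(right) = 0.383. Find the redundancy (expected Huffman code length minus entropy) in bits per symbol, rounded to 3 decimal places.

0.135 bits

Entropy H = −Σ p log₂ p ≈ 1.7837 bits.
Huffman merges: 11/200+247/1000→151/500; 151/500+63/200→617/1000; 383/1000+617/1000→1. L = 1919/1000 ≈ 1.9190.
L − H = 1.9190 − 1.7837 = 0.135 bits.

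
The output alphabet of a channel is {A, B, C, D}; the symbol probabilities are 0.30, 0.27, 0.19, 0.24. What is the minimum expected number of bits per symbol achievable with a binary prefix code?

2 bits/symbol

Repeatedly combine the two least-probable nodes; the expected code length is the sum of the merged weights.
merge 19/100 + 6/25 → 43/100
merge 27/100 + 3/10 → 57/100
merge 43/100 + 57/100 → 1
L = 43/100 + 57/100 + 1 = 2 bits/symbol.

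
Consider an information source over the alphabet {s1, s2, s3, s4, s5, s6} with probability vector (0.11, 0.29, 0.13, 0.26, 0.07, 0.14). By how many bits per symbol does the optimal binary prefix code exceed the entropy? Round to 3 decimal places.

0.028 bits

Entropy H = −Σ p log₂ p ≈ 2.4218 bits.
Huffman merges: 7/100+11/100→9/50; 13/100+7/50→27/100; 9/50+13/50→11/25; 27/100+29/100→14/25; 11/25+14/25→1. L = 49/20 ≈ 2.4500.
L − H = 2.4500 − 2.4218 = 0.028 bits.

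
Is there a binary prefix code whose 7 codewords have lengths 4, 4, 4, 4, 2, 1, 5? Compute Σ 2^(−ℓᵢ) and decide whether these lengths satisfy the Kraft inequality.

1.03125; no

With common denominator 2^5 = 32: Σ 2^(−ℓᵢ) = 2/32 + 2/32 + 2/32 + 2/32 + 8/32 + 16/32 + 1/32 = 33/32 = 1.03125.
Kraft's inequality requires Σ ≤ 1; here Σ = 1.03125 > 1, so no such prefix code exists.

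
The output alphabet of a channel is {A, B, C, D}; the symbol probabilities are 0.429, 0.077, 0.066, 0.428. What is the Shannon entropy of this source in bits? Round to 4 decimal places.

1.5914 bits

H = −Σ pᵢ log₂ pᵢ.
−0.429·log₂(0.429) = 0.5238
−0.077·log₂(0.077) = 0.2848
−0.066·log₂(0.066) = 0.2588
−0.428·log₂(0.428) = 0.5240
Sum ≈ 1.5914 → 1.5914 bits.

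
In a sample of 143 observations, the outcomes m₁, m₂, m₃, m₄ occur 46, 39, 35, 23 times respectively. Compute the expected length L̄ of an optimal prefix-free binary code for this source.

2 bits/symbol

Probabilities are the counts divided by 143.
Repeatedly combine the two least-probable nodes; the expected code length is the sum of the merged weights.
merge 23/143 + 35/143 → 58/143
merge 3/11 + 46/143 → 85/143
merge 58/143 + 85/143 → 1
L = 58/143 + 85/143 + 1 = 2 bits/symbol.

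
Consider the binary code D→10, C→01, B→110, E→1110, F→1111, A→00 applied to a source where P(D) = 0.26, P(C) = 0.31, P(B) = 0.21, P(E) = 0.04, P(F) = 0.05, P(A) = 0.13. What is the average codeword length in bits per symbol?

2.39 bits/symbol

L̄ = Σ pᵢ·ℓᵢ = 0.26·2 + 0.31·2 + 0.21·3 + 0.04·4 + 0.05·4 + 0.13·2 = 2.39 bits/symbol.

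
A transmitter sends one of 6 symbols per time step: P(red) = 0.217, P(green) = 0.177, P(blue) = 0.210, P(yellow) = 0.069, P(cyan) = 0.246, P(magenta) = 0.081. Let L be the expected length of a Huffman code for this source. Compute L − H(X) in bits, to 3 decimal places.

Entropy H = −Σ p log₂ p ≈ 2.4509 bits.
Huffman merges: 69/1000+81/1000→3/20; 3/20+177/1000→327/1000; 21/100+217/1000→427/1000; 123/500+327/1000→573/1000; 427/1000+573/1000→1. L = 2477/1000 ≈ 2.4770.
L − H = 2.4770 − 2.4509 = 0.026 bits.

0.026 bits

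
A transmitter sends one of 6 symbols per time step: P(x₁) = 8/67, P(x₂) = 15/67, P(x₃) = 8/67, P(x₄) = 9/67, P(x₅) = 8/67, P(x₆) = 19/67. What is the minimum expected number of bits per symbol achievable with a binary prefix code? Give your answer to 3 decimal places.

2.493 bits/symbol

Repeatedly combine the two least-probable nodes; the expected code length is the sum of the merged weights.
merge 8/67 + 8/67 → 16/67
merge 8/67 + 9/67 → 17/67
merge 15/67 + 16/67 → 31/67
merge 17/67 + 19/67 → 36/67
merge 31/67 + 36/67 → 1
L = 16/67 + 17/67 + 31/67 + 36/67 + 1 = 167/67 ≈ 2.493 bits/symbol.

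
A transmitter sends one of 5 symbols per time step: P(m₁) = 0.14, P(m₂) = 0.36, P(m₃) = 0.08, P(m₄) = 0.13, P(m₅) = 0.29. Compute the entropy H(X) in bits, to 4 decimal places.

H = −Σ pᵢ log₂ pᵢ.
−0.14·log₂(0.14) = 0.3971
−0.36·log₂(0.36) = 0.5306
−0.08·log₂(0.08) = 0.2915
−0.13·log₂(0.13) = 0.3826
−0.29·log₂(0.29) = 0.5179
Sum ≈ 2.1198 → 2.1198 bits.

2.1198 bits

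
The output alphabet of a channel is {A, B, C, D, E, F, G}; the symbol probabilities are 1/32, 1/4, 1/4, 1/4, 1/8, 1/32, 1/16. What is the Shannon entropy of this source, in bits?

2.4375 bits

Each probability is a power of 1/2, so log₂(1/p) is an integer.
H = Σ p·log₂(1/p) = 1/32·5 + 1/4·2 + 1/4·2 + 1/4·2 + 1/8·3 + 1/32·5 + 1/16·4 = 2.4375 bits.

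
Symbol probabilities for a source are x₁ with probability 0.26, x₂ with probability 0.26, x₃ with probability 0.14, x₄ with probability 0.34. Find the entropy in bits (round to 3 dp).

H = −Σ pᵢ log₂ pᵢ.
−0.26·log₂(0.26) = 0.5053
−0.26·log₂(0.26) = 0.5053
−0.14·log₂(0.14) = 0.3971
−0.34·log₂(0.34) = 0.5292
Sum ≈ 1.9369 → 1.937 bits.

1.937 bits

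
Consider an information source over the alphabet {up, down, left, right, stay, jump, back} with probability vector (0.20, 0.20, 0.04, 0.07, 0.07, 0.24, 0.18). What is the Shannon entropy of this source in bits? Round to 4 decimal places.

H = −Σ pᵢ log₂ pᵢ.
−0.20·log₂(0.20) = 0.4644
−0.20·log₂(0.20) = 0.4644
−0.04·log₂(0.04) = 0.1858
−0.07·log₂(0.07) = 0.2686
−0.07·log₂(0.07) = 0.2686
−0.24·log₂(0.24) = 0.4941
−0.18·log₂(0.18) = 0.4453
Sum ≈ 2.5911 → 2.5911 bits.

2.5911 bits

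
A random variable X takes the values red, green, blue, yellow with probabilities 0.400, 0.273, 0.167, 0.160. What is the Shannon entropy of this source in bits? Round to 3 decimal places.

H = −Σ pᵢ log₂ pᵢ.
−0.400·log₂(0.400) = 0.5288
−0.273·log₂(0.273) = 0.5113
−0.167·log₂(0.167) = 0.4312
−0.160·log₂(0.160) = 0.4230
Sum ≈ 1.8943 → 1.894 bits.

1.894 bits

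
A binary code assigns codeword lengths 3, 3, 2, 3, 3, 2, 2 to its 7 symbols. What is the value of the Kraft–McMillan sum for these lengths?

1.25

With common denominator 2^3 = 8: Σ 2^(−ℓᵢ) = 1/8 + 1/8 + 2/8 + 1/8 + 1/8 + 2/8 + 2/8 = 10/8 = 1.25.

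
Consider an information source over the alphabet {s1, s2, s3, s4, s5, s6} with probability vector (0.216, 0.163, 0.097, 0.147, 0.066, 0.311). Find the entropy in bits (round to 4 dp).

2.4201 bits

H = −Σ pᵢ log₂ pᵢ.
−0.216·log₂(0.216) = 0.4776
−0.163·log₂(0.163) = 0.4266
−0.097·log₂(0.097) = 0.3265
−0.147·log₂(0.147) = 0.4066
−0.066·log₂(0.066) = 0.2588
−0.311·log₂(0.311) = 0.5240
Sum ≈ 2.4201 → 2.4201 bits.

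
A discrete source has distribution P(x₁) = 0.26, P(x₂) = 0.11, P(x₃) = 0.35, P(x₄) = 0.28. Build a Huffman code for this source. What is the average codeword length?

2 bits/symbol

Repeatedly combine the two least-probable nodes; the expected code length is the sum of the merged weights.
merge 11/100 + 13/50 → 37/100
merge 7/25 + 7/20 → 63/100
merge 37/100 + 63/100 → 1
L = 37/100 + 63/100 + 1 = 2 bits/symbol.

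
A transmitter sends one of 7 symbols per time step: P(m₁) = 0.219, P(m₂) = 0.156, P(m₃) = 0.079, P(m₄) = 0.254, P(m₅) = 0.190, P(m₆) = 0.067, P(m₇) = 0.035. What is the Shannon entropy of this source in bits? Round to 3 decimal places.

H = −Σ pᵢ log₂ pᵢ.
−0.219·log₂(0.219) = 0.4798
−0.156·log₂(0.156) = 0.4181
−0.079·log₂(0.079) = 0.2893
−0.254·log₂(0.254) = 0.5022
−0.190·log₂(0.190) = 0.4552
−0.067·log₂(0.067) = 0.2613
−0.035·log₂(0.035) = 0.1693
Sum ≈ 2.5752 → 2.575 bits.

2.575 bits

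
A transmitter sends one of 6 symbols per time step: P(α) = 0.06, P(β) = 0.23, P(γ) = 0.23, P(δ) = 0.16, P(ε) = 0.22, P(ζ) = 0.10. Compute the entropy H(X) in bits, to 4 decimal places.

2.4547 bits

H = −Σ pᵢ log₂ pᵢ.
−0.06·log₂(0.06) = 0.2435
−0.23·log₂(0.23) = 0.4877
−0.23·log₂(0.23) = 0.4877
−0.16·log₂(0.16) = 0.4230
−0.22·log₂(0.22) = 0.4806
−0.10·log₂(0.10) = 0.3322
Sum ≈ 2.4547 → 2.4547 bits.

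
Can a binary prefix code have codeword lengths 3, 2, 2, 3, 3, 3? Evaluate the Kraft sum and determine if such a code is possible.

1; yes

With common denominator 2^3 = 8: Σ 2^(−ℓᵢ) = 1/8 + 2/8 + 2/8 + 1/8 + 1/8 + 1/8 = 8/8 = 1.
Kraft's inequality requires Σ ≤ 1; here Σ = 1 ≤ 1, so such a prefix code exists.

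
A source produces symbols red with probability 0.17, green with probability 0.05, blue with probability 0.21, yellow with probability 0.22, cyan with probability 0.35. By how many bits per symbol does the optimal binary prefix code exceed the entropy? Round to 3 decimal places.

0.086 bits

Entropy H = −Σ p log₂ p ≈ 2.1342 bits.
Huffman merges: 1/20+17/100→11/50; 21/100+11/50→43/100; 11/50+7/20→57/100; 43/100+57/100→1. L = 111/50 ≈ 2.2200.
L − H = 2.2200 − 2.1342 = 0.086 bits.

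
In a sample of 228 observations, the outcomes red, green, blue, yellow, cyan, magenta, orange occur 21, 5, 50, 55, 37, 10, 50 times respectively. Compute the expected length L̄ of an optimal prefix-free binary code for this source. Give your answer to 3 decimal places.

2.544 bits/symbol

Probabilities are the counts divided by 228.
Repeatedly combine the two least-probable nodes; the expected code length is the sum of the merged weights.
merge 5/228 + 5/114 → 5/76
merge 5/76 + 7/76 → 3/19
merge 3/19 + 37/228 → 73/228
merge 25/114 + 25/114 → 25/57
merge 55/228 + 73/228 → 32/57
merge 25/57 + 32/57 → 1
L = 5/76 + 3/19 + 73/228 + 25/57 + 32/57 + 1 = 145/57 ≈ 2.544 bits/symbol.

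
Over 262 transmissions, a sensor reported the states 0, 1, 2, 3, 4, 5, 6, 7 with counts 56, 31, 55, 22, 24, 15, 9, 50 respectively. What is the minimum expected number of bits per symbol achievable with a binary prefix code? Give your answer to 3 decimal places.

Probabilities are the counts divided by 262.
Repeatedly combine the two least-probable nodes; the expected code length is the sum of the merged weights.
merge 9/262 + 15/262 → 12/131
merge 11/131 + 12/131 → 23/131
merge 12/131 + 31/262 → 55/262
merge 23/131 + 25/131 → 48/131
merge 55/262 + 55/262 → 55/131
merge 28/131 + 48/131 → 76/131
merge 55/131 + 76/131 → 1
L = 12/131 + 23/131 + 55/262 + 48/131 + 55/131 + 76/131 + 1 = 745/262 ≈ 2.844 bits/symbol.

2.844 bits/symbol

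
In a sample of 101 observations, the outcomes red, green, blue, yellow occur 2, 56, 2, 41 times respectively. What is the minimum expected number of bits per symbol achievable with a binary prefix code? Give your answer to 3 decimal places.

Probabilities are the counts divided by 101.
Repeatedly combine the two least-probable nodes; the expected code length is the sum of the merged weights.
merge 2/101 + 2/101 → 4/101
merge 4/101 + 41/101 → 45/101
merge 45/101 + 56/101 → 1
L = 4/101 + 45/101 + 1 = 150/101 ≈ 1.485 bits/symbol.

1.485 bits/symbol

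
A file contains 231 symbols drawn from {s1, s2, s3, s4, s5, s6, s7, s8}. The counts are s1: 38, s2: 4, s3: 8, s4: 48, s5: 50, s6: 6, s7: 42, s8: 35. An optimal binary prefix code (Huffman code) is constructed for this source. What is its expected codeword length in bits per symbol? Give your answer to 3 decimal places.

Probabilities are the counts divided by 231.
Repeatedly combine the two least-probable nodes; the expected code length is the sum of the merged weights.
merge 4/231 + 2/77 → 10/231
merge 8/231 + 10/231 → 6/77
merge 6/77 + 5/33 → 53/231
merge 38/231 + 2/11 → 80/231
merge 16/77 + 50/231 → 14/33
merge 53/231 + 80/231 → 19/33
merge 14/33 + 19/33 → 1
L = 10/231 + 6/77 + 53/231 + 80/231 + 14/33 + 19/33 + 1 = 89/33 ≈ 2.697 bits/symbol.

2.697 bits/symbol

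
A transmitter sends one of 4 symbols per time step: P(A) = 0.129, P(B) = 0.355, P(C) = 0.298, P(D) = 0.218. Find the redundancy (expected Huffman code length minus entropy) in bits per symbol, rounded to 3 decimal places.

0.081 bits

Entropy H = −Σ p log₂ p ≈ 1.9111 bits.
Huffman merges: 129/1000+109/500→347/1000; 149/500+347/1000→129/200; 71/200+129/200→1. L = 249/125 ≈ 1.9920.
L − H = 1.9920 − 1.9111 = 0.081 bits.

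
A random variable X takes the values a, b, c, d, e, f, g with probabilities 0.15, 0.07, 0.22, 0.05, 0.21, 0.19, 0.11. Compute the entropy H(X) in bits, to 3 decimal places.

H = −Σ pᵢ log₂ pᵢ.
−0.15·log₂(0.15) = 0.4105
−0.07·log₂(0.07) = 0.2686
−0.22·log₂(0.22) = 0.4806
−0.05·log₂(0.05) = 0.2161
−0.21·log₂(0.21) = 0.4728
−0.19·log₂(0.19) = 0.4552
−0.11·log₂(0.11) = 0.3503
Sum ≈ 2.6541 → 2.654 bits.

2.654 bits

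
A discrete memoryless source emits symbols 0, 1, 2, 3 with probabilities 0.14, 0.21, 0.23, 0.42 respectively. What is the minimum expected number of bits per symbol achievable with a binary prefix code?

Repeatedly combine the two least-probable nodes; the expected code length is the sum of the merged weights.
merge 7/50 + 21/100 → 7/20
merge 23/100 + 7/20 → 29/50
merge 21/50 + 29/50 → 1
L = 7/20 + 29/50 + 1 = 193/100 = 1.93 bits/symbol.

1.93 bits/symbol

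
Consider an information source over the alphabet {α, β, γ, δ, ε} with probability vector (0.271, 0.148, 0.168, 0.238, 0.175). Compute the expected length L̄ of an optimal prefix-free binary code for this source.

2.316 bits/symbol

Repeatedly combine the two least-probable nodes; the expected code length is the sum of the merged weights.
merge 37/250 + 21/125 → 79/250
merge 7/40 + 119/500 → 413/1000
merge 271/1000 + 79/250 → 587/1000
merge 413/1000 + 587/1000 → 1
L = 79/250 + 413/1000 + 587/1000 + 1 = 579/250 = 2.316 bits/symbol.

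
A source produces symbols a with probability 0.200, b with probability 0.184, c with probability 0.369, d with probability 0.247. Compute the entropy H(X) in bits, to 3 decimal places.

H = −Σ pᵢ log₂ pᵢ.
−0.200·log₂(0.200) = 0.4644
−0.184·log₂(0.184) = 0.4494
−0.369·log₂(0.369) = 0.5307
−0.247·log₂(0.247) = 0.4983
Sum ≈ 1.9428 → 1.943 bits.

1.943 bits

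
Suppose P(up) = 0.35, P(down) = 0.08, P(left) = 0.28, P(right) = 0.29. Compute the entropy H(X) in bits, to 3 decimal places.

H = −Σ pᵢ log₂ pᵢ.
−0.35·log₂(0.35) = 0.5301
−0.08·log₂(0.08) = 0.2915
−0.28·log₂(0.28) = 0.5142
−0.29·log₂(0.29) = 0.5179
Sum ≈ 1.8537 → 1.854 bits.

1.854 bits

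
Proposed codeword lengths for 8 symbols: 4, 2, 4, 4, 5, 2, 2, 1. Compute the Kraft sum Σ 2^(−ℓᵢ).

1.46875

With common denominator 2^5 = 32: Σ 2^(−ℓᵢ) = 2/32 + 8/32 + 2/32 + 2/32 + 1/32 + 8/32 + 8/32 + 16/32 = 47/32 = 1.46875.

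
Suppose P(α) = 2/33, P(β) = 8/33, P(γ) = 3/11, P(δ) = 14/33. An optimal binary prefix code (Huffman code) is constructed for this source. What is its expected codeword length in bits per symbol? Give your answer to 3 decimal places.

Repeatedly combine the two least-probable nodes; the expected code length is the sum of the merged weights.
merge 2/33 + 8/33 → 10/33
merge 3/11 + 10/33 → 19/33
merge 14/33 + 19/33 → 1
L = 10/33 + 19/33 + 1 = 62/33 ≈ 1.879 bits/symbol.

1.879 bits/symbol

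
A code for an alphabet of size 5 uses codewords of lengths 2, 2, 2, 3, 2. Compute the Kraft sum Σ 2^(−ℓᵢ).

With common denominator 2^3 = 8: Σ 2^(−ℓᵢ) = 2/8 + 2/8 + 2/8 + 1/8 + 2/8 = 9/8 = 1.125.

1.125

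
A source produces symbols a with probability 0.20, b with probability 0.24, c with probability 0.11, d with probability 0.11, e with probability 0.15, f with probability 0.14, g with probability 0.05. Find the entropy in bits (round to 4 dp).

2.6828 bits

H = −Σ pᵢ log₂ pᵢ.
−0.20·log₂(0.20) = 0.4644
−0.24·log₂(0.24) = 0.4941
−0.11·log₂(0.11) = 0.3503
−0.11·log₂(0.11) = 0.3503
−0.15·log₂(0.15) = 0.4105
−0.14·log₂(0.14) = 0.3971
−0.05·log₂(0.05) = 0.2161
Sum ≈ 2.6828 → 2.6828 bits.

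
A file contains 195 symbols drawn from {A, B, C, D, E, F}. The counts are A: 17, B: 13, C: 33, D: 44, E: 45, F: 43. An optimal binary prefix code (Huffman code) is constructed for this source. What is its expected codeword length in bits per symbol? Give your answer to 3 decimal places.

2.477 bits/symbol

Probabilities are the counts divided by 195.
Repeatedly combine the two least-probable nodes; the expected code length is the sum of the merged weights.
merge 1/15 + 17/195 → 2/13
merge 2/13 + 11/65 → 21/65
merge 43/195 + 44/195 → 29/65
merge 3/13 + 21/65 → 36/65
merge 29/65 + 36/65 → 1
L = 2/13 + 21/65 + 29/65 + 36/65 + 1 = 161/65 ≈ 2.477 bits/symbol.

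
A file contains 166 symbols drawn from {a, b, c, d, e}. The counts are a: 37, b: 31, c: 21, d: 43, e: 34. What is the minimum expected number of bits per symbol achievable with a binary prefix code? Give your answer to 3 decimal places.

Probabilities are the counts divided by 166.
Repeatedly combine the two least-probable nodes; the expected code length is the sum of the merged weights.
merge 21/166 + 31/166 → 26/83
merge 17/83 + 37/166 → 71/166
merge 43/166 + 26/83 → 95/166
merge 71/166 + 95/166 → 1
L = 26/83 + 71/166 + 95/166 + 1 = 192/83 ≈ 2.313 bits/symbol.

2.313 bits/symbol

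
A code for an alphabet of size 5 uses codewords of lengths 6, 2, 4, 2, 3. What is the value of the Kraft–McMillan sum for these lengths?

0.703125

With common denominator 2^6 = 64: Σ 2^(−ℓᵢ) = 1/64 + 16/64 + 4/64 + 16/64 + 8/64 = 45/64 = 0.703125.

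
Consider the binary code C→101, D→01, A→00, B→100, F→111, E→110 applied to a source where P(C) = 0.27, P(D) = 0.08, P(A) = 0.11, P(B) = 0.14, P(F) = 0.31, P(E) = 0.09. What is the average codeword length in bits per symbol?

2.81 bits/symbol

L̄ = Σ pᵢ·ℓᵢ = 0.27·3 + 0.08·2 + 0.11·2 + 0.14·3 + 0.31·3 + 0.09·3 = 2.81 bits/symbol.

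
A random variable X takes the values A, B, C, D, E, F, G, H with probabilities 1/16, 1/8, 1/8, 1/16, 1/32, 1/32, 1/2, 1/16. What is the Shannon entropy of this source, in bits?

Each probability is a power of 1/2, so log₂(1/p) is an integer.
H = Σ p·log₂(1/p) = 1/16·4 + 1/8·3 + 1/8·3 + 1/16·4 + 1/32·5 + 1/32·5 + 1/2·1 + 1/16·4 = 2.3125 bits.

2.3125 bits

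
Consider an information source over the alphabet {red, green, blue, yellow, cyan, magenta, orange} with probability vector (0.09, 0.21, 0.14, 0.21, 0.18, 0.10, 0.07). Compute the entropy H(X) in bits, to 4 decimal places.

H = −Σ pᵢ log₂ pᵢ.
−0.09·log₂(0.09) = 0.3127
−0.21·log₂(0.21) = 0.4728
−0.14·log₂(0.14) = 0.3971
−0.21·log₂(0.21) = 0.4728
−0.18·log₂(0.18) = 0.4453
−0.10·log₂(0.10) = 0.3322
−0.07·log₂(0.07) = 0.2686
Sum ≈ 2.7015 → 2.7015 bits.

2.7015 bits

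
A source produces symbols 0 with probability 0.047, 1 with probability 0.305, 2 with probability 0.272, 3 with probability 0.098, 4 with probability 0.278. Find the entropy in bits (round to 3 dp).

H = −Σ pᵢ log₂ pᵢ.
−0.047·log₂(0.047) = 0.2073
−0.305·log₂(0.305) = 0.5225
−0.272·log₂(0.272) = 0.5109
−0.098·log₂(0.098) = 0.3284
−0.278·log₂(0.278) = 0.5134
Sum ≈ 2.0826 → 2.083 bits.

2.083 bits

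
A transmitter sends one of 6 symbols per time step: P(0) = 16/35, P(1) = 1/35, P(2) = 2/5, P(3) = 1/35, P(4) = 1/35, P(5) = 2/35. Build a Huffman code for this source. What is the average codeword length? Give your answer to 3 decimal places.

1.829 bits/symbol

Repeatedly combine the two least-probable nodes; the expected code length is the sum of the merged weights.
merge 1/35 + 1/35 → 2/35
merge 1/35 + 2/35 → 3/35
merge 2/35 + 3/35 → 1/7
merge 1/7 + 2/5 → 19/35
merge 16/35 + 19/35 → 1
L = 2/35 + 3/35 + 1/7 + 19/35 + 1 = 64/35 ≈ 1.829 bits/symbol.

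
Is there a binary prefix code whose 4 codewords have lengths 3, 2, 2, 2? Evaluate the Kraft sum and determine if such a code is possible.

0.875; yes

With common denominator 2^3 = 8: Σ 2^(−ℓᵢ) = 1/8 + 2/8 + 2/8 + 2/8 = 7/8 = 0.875.
Kraft's inequality requires Σ ≤ 1; here Σ = 0.875 ≤ 1, so such a prefix code exists.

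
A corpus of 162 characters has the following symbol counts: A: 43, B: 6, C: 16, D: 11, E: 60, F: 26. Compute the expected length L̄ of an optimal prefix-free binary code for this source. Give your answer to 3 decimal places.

2.302 bits/symbol

Probabilities are the counts divided by 162.
Repeatedly combine the two least-probable nodes; the expected code length is the sum of the merged weights.
merge 1/27 + 11/162 → 17/162
merge 8/81 + 17/162 → 11/54
merge 13/81 + 11/54 → 59/162
merge 43/162 + 59/162 → 17/27
merge 10/27 + 17/27 → 1
L = 17/162 + 11/54 + 59/162 + 17/27 + 1 = 373/162 ≈ 2.302 bits/symbol.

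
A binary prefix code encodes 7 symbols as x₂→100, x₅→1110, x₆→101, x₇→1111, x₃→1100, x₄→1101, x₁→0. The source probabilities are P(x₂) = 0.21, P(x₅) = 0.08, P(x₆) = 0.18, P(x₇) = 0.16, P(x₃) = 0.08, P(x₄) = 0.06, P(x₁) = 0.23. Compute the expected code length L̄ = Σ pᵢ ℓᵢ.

L̄ = Σ pᵢ·ℓᵢ = 0.21·3 + 0.08·4 + 0.18·3 + 0.16·4 + 0.08·4 + 0.06·4 + 0.23·1 = 2.92 bits/symbol.

2.92 bits/symbol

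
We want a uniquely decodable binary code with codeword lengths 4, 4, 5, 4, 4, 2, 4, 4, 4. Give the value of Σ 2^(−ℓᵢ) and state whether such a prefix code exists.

0.71875; yes

With common denominator 2^5 = 32: Σ 2^(−ℓᵢ) = 2/32 + 2/32 + 1/32 + 2/32 + 2/32 + 8/32 + 2/32 + 2/32 + 2/32 = 23/32 = 0.71875.
Kraft's inequality requires Σ ≤ 1; here Σ = 0.71875 ≤ 1, so such a prefix code exists.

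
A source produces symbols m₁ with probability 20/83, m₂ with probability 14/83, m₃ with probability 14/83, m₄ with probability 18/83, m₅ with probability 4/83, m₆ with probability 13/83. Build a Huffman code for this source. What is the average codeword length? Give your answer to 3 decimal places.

Repeatedly combine the two least-probable nodes; the expected code length is the sum of the merged weights.
merge 4/83 + 13/83 → 17/83
merge 14/83 + 14/83 → 28/83
merge 17/83 + 18/83 → 35/83
merge 20/83 + 28/83 → 48/83
merge 35/83 + 48/83 → 1
L = 17/83 + 28/83 + 35/83 + 48/83 + 1 = 211/83 ≈ 2.542 bits/symbol.

2.542 bits/symbol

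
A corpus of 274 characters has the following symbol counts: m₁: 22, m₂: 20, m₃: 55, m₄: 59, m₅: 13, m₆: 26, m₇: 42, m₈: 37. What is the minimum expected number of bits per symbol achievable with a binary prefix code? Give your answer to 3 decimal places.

Probabilities are the counts divided by 274.
Repeatedly combine the two least-probable nodes; the expected code length is the sum of the merged weights.
merge 13/274 + 10/137 → 33/274
merge 11/137 + 13/137 → 24/137
merge 33/274 + 37/274 → 35/137
merge 21/137 + 24/137 → 45/137
merge 55/274 + 59/274 → 57/137
merge 35/137 + 45/137 → 80/137
merge 57/137 + 80/137 → 1
L = 33/274 + 24/137 + 35/137 + 45/137 + 57/137 + 80/137 + 1 = 789/274 ≈ 2.880 bits/symbol.

2.880 bits/symbol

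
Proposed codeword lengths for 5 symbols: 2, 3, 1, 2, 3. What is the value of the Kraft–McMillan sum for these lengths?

With common denominator 2^3 = 8: Σ 2^(−ℓᵢ) = 2/8 + 1/8 + 4/8 + 2/8 + 1/8 = 10/8 = 1.25.

1.25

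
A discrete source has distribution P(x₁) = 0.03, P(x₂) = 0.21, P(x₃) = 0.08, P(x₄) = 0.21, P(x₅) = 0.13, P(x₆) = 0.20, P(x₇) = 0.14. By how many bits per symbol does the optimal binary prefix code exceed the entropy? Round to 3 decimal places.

0.057 bits

Entropy H = −Σ p log₂ p ≈ 2.6331 bits.
Huffman merges: 3/100+2/25→11/100; 11/100+13/100→6/25; 7/50+1/5→17/50; 21/100+21/100→21/50; 6/25+17/50→29/50; 21/50+29/50→1. L = 269/100 ≈ 2.6900.
L − H = 2.6900 − 2.6331 = 0.057 bits.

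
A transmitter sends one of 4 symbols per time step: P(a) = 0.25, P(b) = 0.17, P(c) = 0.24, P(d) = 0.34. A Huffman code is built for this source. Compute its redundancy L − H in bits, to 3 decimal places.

0.042 bits

Entropy H = −Σ p log₂ p ≈ 1.9579 bits.
Huffman merges: 17/100+6/25→41/100; 1/4+17/50→59/100; 41/100+59/100→1. L = 2 ≈ 2.0000.
L − H = 2.0000 − 1.9579 = 0.042 bits.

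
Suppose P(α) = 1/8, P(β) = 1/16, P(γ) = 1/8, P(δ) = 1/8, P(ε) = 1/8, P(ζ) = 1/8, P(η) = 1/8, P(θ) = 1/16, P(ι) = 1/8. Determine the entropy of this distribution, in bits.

3.125 bits

Each probability is a power of 1/2, so log₂(1/p) is an integer.
H = Σ p·log₂(1/p) = 1/8·3 + 1/16·4 + 1/8·3 + 1/8·3 + 1/8·3 + 1/8·3 + 1/8·3 + 1/16·4 + 1/8·3 = 3.125 bits.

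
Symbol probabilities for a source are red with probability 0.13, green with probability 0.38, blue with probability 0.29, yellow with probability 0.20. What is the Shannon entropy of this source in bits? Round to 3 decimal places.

1.895 bits

H = −Σ pᵢ log₂ pᵢ.
−0.13·log₂(0.13) = 0.3826
−0.38·log₂(0.38) = 0.5305
−0.29·log₂(0.29) = 0.5179
−0.20·log₂(0.20) = 0.4644
Sum ≈ 1.8954 → 1.895 bits.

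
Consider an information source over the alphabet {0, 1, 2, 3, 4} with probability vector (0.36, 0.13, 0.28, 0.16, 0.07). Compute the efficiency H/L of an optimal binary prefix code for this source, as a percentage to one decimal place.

96.3%

Entropy H = −Σ p log₂ p ≈ 2.1191 bits.
Huffman merges: 7/100+13/100→1/5; 4/25+1/5→9/25; 7/25+9/25→16/25; 9/25+16/25→1. L = 11/5 ≈ 2.2000.
Efficiency = H/L = 2.1191/2.2000 = 96.3%.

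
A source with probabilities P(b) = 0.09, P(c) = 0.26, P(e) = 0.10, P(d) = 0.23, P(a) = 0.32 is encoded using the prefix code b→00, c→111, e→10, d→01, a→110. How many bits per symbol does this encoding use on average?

2.58 bits/symbol

L̄ = Σ pᵢ·ℓᵢ = 0.09·2 + 0.26·3 + 0.10·2 + 0.23·2 + 0.32·3 = 2.58 bits/symbol.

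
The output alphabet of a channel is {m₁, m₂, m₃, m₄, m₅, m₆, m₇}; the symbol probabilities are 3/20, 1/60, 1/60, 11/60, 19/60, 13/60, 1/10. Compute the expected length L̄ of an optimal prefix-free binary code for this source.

Repeatedly combine the two least-probable nodes; the expected code length is the sum of the merged weights.
merge 1/60 + 1/60 → 1/30
merge 1/30 + 1/10 → 2/15
merge 2/15 + 3/20 → 17/60
merge 11/60 + 13/60 → 2/5
merge 17/60 + 19/60 → 3/5
merge 2/5 + 3/5 → 1
L = 1/30 + 2/15 + 17/60 + 2/5 + 3/5 + 1 = 49/20 = 2.45 bits/symbol.

2.45 bits/symbol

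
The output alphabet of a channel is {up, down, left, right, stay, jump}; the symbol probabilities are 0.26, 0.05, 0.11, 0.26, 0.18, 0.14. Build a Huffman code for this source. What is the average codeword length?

2.46 bits/symbol

Repeatedly combine the two least-probable nodes; the expected code length is the sum of the merged weights.
merge 1/20 + 11/100 → 4/25
merge 7/50 + 4/25 → 3/10
merge 9/50 + 13/50 → 11/25
merge 13/50 + 3/10 → 14/25
merge 11/25 + 14/25 → 1
L = 4/25 + 3/10 + 11/25 + 14/25 + 1 = 123/50 = 2.46 bits/symbol.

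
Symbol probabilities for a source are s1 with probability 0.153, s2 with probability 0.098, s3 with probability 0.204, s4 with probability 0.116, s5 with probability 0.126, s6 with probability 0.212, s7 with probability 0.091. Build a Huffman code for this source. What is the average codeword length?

Repeatedly combine the two least-probable nodes; the expected code length is the sum of the merged weights.
merge 91/1000 + 49/500 → 189/1000
merge 29/250 + 63/500 → 121/500
merge 153/1000 + 189/1000 → 171/500
merge 51/250 + 53/250 → 52/125
merge 121/500 + 171/500 → 73/125
merge 52/125 + 73/125 → 1
L = 189/1000 + 121/500 + 171/500 + 52/125 + 73/125 + 1 = 2773/1000 = 2.773 bits/symbol.

2.773 bits/symbol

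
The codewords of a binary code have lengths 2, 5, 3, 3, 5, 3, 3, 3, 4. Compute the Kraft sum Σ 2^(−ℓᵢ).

With common denominator 2^5 = 32: Σ 2^(−ℓᵢ) = 8/32 + 1/32 + 4/32 + 4/32 + 1/32 + 4/32 + 4/32 + 4/32 + 2/32 = 32/32 = 1.

1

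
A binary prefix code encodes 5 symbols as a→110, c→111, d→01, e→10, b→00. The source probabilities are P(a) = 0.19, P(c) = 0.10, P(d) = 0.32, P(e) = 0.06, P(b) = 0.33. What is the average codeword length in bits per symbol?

L̄ = Σ pᵢ·ℓᵢ = 0.19·3 + 0.10·3 + 0.32·2 + 0.06·2 + 0.33·2 = 2.29 bits/symbol.

2.29 bits/symbol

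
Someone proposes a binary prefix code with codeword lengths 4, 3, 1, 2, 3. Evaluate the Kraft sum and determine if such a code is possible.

With common denominator 2^4 = 16: Σ 2^(−ℓᵢ) = 1/16 + 2/16 + 8/16 + 4/16 + 2/16 = 17/16 = 1.0625.
Kraft's inequality requires Σ ≤ 1; here Σ = 1.0625 > 1, so no such prefix code exists.

1.0625; no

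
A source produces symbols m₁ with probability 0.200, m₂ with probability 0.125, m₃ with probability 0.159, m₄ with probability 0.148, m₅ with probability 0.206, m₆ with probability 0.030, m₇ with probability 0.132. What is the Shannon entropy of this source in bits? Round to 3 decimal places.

H = −Σ pᵢ log₂ pᵢ.
−0.200·log₂(0.200) = 0.4644
−0.125·log₂(0.125) = 0.3750
−0.159·log₂(0.159) = 0.4218
−0.148·log₂(0.148) = 0.4079
−0.206·log₂(0.206) = 0.4695
−0.030·log₂(0.030) = 0.1518
−0.132·log₂(0.132) = 0.3856
Sum ≈ 2.6761 → 2.676 bits.

2.676 bits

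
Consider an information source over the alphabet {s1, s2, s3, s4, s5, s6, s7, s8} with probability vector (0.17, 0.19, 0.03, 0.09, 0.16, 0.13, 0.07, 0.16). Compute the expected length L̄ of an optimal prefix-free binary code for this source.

Repeatedly combine the two least-probable nodes; the expected code length is the sum of the merged weights.
merge 3/100 + 7/100 → 1/10
merge 9/100 + 1/10 → 19/100
merge 13/100 + 4/25 → 29/100
merge 4/25 + 17/100 → 33/100
merge 19/100 + 19/100 → 19/50
merge 29/100 + 33/100 → 31/50
merge 19/50 + 31/50 → 1
L = 1/10 + 19/100 + 29/100 + 33/100 + 19/50 + 31/50 + 1 = 291/100 = 2.91 bits/symbol.

2.91 bits/symbol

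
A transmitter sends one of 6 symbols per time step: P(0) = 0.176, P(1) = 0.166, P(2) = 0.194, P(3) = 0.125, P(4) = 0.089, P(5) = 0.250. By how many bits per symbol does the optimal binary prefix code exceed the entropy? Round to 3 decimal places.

Entropy H = −Σ p log₂ p ≈ 2.5158 bits.
Huffman merges: 89/1000+1/8→107/500; 83/500+22/125→171/500; 97/500+107/500→51/125; 1/4+171/500→74/125; 51/125+74/125→1. L = 639/250 ≈ 2.5560.
L − H = 2.5560 − 2.5158 = 0.040 bits.

0.040 bits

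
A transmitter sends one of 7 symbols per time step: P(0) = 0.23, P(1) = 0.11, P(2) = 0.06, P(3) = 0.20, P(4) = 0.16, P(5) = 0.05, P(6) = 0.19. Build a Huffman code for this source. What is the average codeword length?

2.68 bits/symbol

Repeatedly combine the two least-probable nodes; the expected code length is the sum of the merged weights.
merge 1/20 + 3/50 → 11/100
merge 11/100 + 11/100 → 11/50
merge 4/25 + 19/100 → 7/20
merge 1/5 + 11/50 → 21/50
merge 23/100 + 7/20 → 29/50
merge 21/50 + 29/50 → 1
L = 11/100 + 11/50 + 7/20 + 21/50 + 29/50 + 1 = 67/25 = 2.68 bits/symbol.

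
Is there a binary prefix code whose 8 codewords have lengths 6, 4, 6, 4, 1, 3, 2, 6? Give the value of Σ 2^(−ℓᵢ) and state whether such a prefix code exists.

With common denominator 2^6 = 64: Σ 2^(−ℓᵢ) = 1/64 + 4/64 + 1/64 + 4/64 + 32/64 + 8/64 + 16/64 + 1/64 = 67/64 = 1.046875.
Kraft's inequality requires Σ ≤ 1; here Σ = 1.046875 > 1, so no such prefix code exists.

1.046875; no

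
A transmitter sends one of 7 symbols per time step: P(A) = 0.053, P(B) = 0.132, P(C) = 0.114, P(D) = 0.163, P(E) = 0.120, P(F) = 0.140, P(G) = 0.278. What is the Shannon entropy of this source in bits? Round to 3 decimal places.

H = −Σ pᵢ log₂ pᵢ.
−0.053·log₂(0.053) = 0.2246
−0.132·log₂(0.132) = 0.3856
−0.114·log₂(0.114) = 0.3571
−0.163·log₂(0.163) = 0.4266
−0.120·log₂(0.120) = 0.3671
−0.140·log₂(0.140) = 0.3971
−0.278·log₂(0.278) = 0.5134
Sum ≈ 2.6716 → 2.672 bits.

2.672 bits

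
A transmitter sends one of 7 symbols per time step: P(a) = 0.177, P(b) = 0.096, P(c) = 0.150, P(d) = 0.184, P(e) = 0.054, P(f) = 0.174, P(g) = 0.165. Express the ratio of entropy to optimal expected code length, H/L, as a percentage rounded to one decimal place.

Entropy H = −Σ p log₂ p ≈ 2.7219 bits.
Huffman merges: 27/500+12/125→3/20; 3/20+3/20→3/10; 33/200+87/500→339/1000; 177/1000+23/125→361/1000; 3/10+339/1000→639/1000; 361/1000+639/1000→1. L = 2789/1000 ≈ 2.7890.
Efficiency = H/L = 2.7219/2.7890 = 97.6%.

97.6%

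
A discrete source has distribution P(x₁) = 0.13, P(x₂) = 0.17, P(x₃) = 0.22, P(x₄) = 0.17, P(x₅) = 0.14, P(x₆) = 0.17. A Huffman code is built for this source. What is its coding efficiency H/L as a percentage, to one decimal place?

98.2%

Entropy H = −Σ p log₂ p ≈ 2.5641 bits.
Huffman merges: 13/100+7/50→27/100; 17/100+17/100→17/50; 17/100+11/50→39/100; 27/100+17/50→61/100; 39/100+61/100→1. L = 261/100 ≈ 2.6100.
Efficiency = H/L = 2.5641/2.6100 = 98.2%.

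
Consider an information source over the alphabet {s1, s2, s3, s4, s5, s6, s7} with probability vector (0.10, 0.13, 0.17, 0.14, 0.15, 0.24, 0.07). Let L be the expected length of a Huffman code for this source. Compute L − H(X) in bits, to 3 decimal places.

0.040 bits

Entropy H = −Σ p log₂ p ≈ 2.7198 bits.
Huffman merges: 7/100+1/10→17/100; 13/100+7/50→27/100; 3/20+17/100→8/25; 17/100+6/25→41/100; 27/100+8/25→59/100; 41/100+59/100→1. L = 69/25 ≈ 2.7600.
L − H = 2.7600 − 2.7198 = 0.040 bits.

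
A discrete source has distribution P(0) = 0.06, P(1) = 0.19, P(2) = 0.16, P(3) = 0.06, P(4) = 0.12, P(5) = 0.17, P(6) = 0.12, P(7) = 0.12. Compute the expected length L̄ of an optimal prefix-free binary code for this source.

Repeatedly combine the two least-probable nodes; the expected code length is the sum of the merged weights.
merge 3/50 + 3/50 → 3/25
merge 3/25 + 3/25 → 6/25
merge 3/25 + 3/25 → 6/25
merge 4/25 + 17/100 → 33/100
merge 19/100 + 6/25 → 43/100
merge 6/25 + 33/100 → 57/100
merge 43/100 + 57/100 → 1
L = 3/25 + 6/25 + 6/25 + 33/100 + 43/100 + 57/100 + 1 = 293/100 = 2.93 bits/symbol.

2.93 bits/symbol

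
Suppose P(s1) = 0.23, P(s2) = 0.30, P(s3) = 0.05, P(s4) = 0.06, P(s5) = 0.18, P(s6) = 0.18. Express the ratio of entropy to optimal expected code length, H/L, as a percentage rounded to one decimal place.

98.3%

Entropy H = −Σ p log₂ p ≈ 2.3590 bits.
Huffman merges: 1/20+3/50→11/100; 11/100+9/50→29/100; 9/50+23/100→41/100; 29/100+3/10→59/100; 41/100+59/100→1. L = 12/5 ≈ 2.4000.
Efficiency = H/L = 2.3590/2.4000 = 98.3%.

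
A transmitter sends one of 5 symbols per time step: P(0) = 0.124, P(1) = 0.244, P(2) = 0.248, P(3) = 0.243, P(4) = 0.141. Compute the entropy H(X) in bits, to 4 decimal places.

2.2633 bits

H = −Σ pᵢ log₂ pᵢ.
−0.124·log₂(0.124) = 0.3734
−0.244·log₂(0.244) = 0.4966
−0.248·log₂(0.248) = 0.4989
−0.243·log₂(0.243) = 0.4960
−0.141·log₂(0.141) = 0.3985
Sum ≈ 2.2633 → 2.2633 bits.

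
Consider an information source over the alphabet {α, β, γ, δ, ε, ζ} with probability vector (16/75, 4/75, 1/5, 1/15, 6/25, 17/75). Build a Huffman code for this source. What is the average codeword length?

Repeatedly combine the two least-probable nodes; the expected code length is the sum of the merged weights.
merge 4/75 + 1/15 → 3/25
merge 3/25 + 1/5 → 8/25
merge 16/75 + 17/75 → 11/25
merge 6/25 + 8/25 → 14/25
merge 11/25 + 14/25 → 1
L = 3/25 + 8/25 + 11/25 + 14/25 + 1 = 61/25 = 2.44 bits/symbol.

2.44 bits/symbol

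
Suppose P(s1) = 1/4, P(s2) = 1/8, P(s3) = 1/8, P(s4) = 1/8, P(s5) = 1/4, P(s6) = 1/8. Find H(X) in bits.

2.5 bits

Each probability is a power of 1/2, so log₂(1/p) is an integer.
H = Σ p·log₂(1/p) = 1/4·2 + 1/8·3 + 1/8·3 + 1/8·3 + 1/4·2 + 1/8·3 = 2.5 bits.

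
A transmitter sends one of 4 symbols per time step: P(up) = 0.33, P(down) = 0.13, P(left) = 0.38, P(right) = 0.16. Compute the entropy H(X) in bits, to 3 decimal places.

1.864 bits

H = −Σ pᵢ log₂ pᵢ.
−0.33·log₂(0.33) = 0.5278
−0.13·log₂(0.13) = 0.3826
−0.38·log₂(0.38) = 0.5305
−0.16·log₂(0.16) = 0.4230
Sum ≈ 1.8639 → 1.864 bits.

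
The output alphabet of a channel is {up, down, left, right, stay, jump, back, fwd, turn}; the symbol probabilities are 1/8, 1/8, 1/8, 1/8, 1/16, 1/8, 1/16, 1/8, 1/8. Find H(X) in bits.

3.125 bits

Each probability is a power of 1/2, so log₂(1/p) is an integer.
H = Σ p·log₂(1/p) = 1/8·3 + 1/8·3 + 1/8·3 + 1/8·3 + 1/16·4 + 1/8·3 + 1/16·4 + 1/8·3 + 1/8·3 = 3.125 bits.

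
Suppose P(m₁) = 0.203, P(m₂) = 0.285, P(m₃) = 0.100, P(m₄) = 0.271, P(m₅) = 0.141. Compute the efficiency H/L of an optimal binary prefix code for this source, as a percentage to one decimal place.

Entropy H = −Σ p log₂ p ≈ 2.2243 bits.
Huffman merges: 1/10+141/1000→241/1000; 203/1000+241/1000→111/250; 271/1000+57/200→139/250; 111/250+139/250→1. L = 2241/1000 ≈ 2.2410.
Efficiency = H/L = 2.2243/2.2410 = 99.3%.

99.3%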